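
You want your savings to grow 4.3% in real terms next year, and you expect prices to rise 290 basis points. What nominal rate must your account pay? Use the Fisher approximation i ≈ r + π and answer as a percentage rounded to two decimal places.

7.20%

i ≈ r + π = 4.3% + 2.9% = 7.20%.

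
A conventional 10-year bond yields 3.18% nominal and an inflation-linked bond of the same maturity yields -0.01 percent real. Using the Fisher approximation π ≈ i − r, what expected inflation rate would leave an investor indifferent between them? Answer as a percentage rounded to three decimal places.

π ≈ i − r = 3.18% − (-0.01%) → 3.190%.

3.190%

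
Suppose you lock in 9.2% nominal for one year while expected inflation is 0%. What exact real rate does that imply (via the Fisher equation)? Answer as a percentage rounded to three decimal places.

9.200%

By the Fisher equation, 1 + r = (1 + i)/(1 + π).
1 + r = 1.09200 / 1.00000 = 1.092000
r = 1.092000 − 1 = 9.2000%, i.e. 9.200%.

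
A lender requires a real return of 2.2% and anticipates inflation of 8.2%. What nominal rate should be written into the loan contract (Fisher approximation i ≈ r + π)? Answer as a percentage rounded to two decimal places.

i ≈ r + π = 2.2% + 8.2% = 10.40%.

10.40%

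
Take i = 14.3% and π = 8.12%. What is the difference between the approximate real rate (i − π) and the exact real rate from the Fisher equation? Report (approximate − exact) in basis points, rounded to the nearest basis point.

Approximate: r ≈ 14.300% − 8.120% = 6.1800%
Exact: (1 + 0.1430)/(1 + 0.0812) − 1 = 5.7159%
Error = 6.1800% − 5.7159% = 0.4641% → 46 basis points.

46 basis points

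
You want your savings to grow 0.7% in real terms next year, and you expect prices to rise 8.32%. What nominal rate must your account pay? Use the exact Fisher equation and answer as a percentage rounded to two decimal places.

9.08%

(1 + i) = (1 + r)(1 + π) = 1.00700 × 1.08320 = 1.0907824
i = 1.0907824 − 1, so the required nominal rate is 9.08%.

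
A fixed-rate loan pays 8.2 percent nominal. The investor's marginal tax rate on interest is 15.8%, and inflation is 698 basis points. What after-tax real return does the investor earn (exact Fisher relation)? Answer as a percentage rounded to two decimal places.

-0.07%

After-tax nominal return = 8.2% × (1 − 0.158) = 6.9044%.
1 + r = 1.069044 / 1.06980 = 0.999293
After-tax real rate = 0.999293 − 1 → -0.07%.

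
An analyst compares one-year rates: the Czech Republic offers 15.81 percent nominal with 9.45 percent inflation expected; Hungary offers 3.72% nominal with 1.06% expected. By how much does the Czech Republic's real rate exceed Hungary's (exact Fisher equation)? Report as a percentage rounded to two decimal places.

3.18%

The Czech Republic: (1 + 0.1581)/(1 + 0.0945) − 1 = 5.8109%
Hungary: (1 + 0.0372)/(1 + 0.0106) − 1 = 2.6321%
Differential = 5.8109% − 2.6321% = 3.1788% → 3.18%.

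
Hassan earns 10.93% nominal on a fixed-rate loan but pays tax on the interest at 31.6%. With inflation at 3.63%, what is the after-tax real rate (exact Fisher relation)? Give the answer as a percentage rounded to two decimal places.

3.71%

After-tax nominal return = 10.93% × (1 − 0.316) = 7.47612%.
1 + r = 1.0747612 / 1.03630 = 1.037114
After-tax real rate = 1.037114 − 1 → 3.71%.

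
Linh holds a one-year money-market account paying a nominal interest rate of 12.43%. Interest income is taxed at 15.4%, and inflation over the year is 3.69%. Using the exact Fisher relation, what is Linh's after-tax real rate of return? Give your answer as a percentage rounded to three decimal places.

6.583%

After-tax nominal return = 12.43% × (1 − 0.154) = 10.51578%.
1 + r = 1.1051578 / 1.03690 = 1.065829
After-tax real rate = 1.065829 − 1 → 6.583%.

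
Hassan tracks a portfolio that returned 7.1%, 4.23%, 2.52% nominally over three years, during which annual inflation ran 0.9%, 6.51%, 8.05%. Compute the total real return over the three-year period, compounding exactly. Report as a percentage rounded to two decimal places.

-1.44%

Compound the nominal returns: 1.0710 × 1.0423 × 1.0252 = 1.144434.
Compound inflation: 1.0090 × 1.0651 × 1.0805 = 1.161198.
Deflate: 1.144434 / 1.161198 = 0.985563.
Total real return = 0.985563 − 1 → -1.44%.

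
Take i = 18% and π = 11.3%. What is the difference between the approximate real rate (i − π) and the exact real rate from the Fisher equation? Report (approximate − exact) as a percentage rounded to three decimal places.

Approximate: r ≈ 18.000% − 11.300% = 6.7000%
Exact: (1 + 0.1800)/(1 + 0.1130) − 1 = 6.0198%
Error = 6.7000% − 6.0198% = 0.6802% → 0.680%.

0.680%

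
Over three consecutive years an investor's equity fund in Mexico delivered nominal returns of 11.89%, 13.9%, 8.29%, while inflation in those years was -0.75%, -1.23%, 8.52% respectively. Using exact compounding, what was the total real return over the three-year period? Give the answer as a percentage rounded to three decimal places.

29.729%

Nominal growth factor = 1.1189 × 1.1390 × 1.0829 = 1.380077
Price-level growth factor = 0.9925 × 0.9877 × 1.0852 = 1.063813
Real growth factor = 1.380077 / 1.063813 = 1.297293
Total real return = 1.297293 − 1 → 29.729%.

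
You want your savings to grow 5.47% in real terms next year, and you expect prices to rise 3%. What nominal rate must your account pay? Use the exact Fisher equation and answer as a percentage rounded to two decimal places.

(1 + i) = (1 + r)(1 + π) = 1.05470 × 1.03000 = 1.086341
i = 1.086341 − 1, so the required nominal rate is 8.63%.

8.63%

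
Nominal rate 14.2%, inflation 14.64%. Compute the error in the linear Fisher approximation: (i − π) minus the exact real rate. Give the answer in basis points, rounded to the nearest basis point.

-6 basis points

Approximate: r ≈ 14.200% − 14.640% = -0.4400%
Exact: (1 + 0.1420)/(1 + 0.1464) − 1 = -0.3838%
Error = -0.4400% − (-0.3838%) = -0.0562% → -6 basis points.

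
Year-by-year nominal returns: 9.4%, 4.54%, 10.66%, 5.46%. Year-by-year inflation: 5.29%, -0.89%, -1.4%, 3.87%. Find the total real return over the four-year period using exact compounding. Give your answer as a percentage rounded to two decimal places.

Compound the nominal returns: 1.0940 × 1.0454 × 1.1066 × 1.0546 = 1.334683.
Compound inflation: 1.0529 × 0.9911 × 0.9860 × 1.0387 = 1.068739.
Deflate: 1.334683 / 1.068739 = 1.248839.
Total real return = 1.248839 − 1 → 24.88%.

24.88%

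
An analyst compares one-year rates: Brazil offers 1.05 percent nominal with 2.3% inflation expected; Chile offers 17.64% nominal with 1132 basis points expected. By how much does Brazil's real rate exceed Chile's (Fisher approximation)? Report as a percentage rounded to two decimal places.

Brazil: 1.05% − 2.3% = -1.250%
Chile: 17.64% − 11.32% = 6.320%
Differential = -7.570% → -7.57%.

-7.57%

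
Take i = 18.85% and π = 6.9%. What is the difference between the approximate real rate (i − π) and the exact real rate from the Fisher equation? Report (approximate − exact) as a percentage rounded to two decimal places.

Approximate: r ≈ 18.850% − 6.900% = 11.9500%
Exact: (1 + 0.1885)/(1 + 0.0690) − 1 = 11.1787%
Error = 11.9500% − 11.1787% = 0.7713% → 0.77%.

0.77%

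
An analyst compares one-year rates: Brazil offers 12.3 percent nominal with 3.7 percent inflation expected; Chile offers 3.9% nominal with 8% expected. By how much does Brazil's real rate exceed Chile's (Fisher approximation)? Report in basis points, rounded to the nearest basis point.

Brazil: 12.3% − 3.7% = 8.600%
Chile: 3.9% − 8% = -4.100%
Differential = 12.700% → 1270 basis points.

1270 basis points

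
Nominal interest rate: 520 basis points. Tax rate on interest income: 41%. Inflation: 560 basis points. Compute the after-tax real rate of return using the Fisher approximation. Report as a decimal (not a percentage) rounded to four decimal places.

-0.0253

After-tax nominal return = 5.2% × (1 − 0.41) = 3.0680%.
r ≈ 3.0680% − 5.6% → -0.0253.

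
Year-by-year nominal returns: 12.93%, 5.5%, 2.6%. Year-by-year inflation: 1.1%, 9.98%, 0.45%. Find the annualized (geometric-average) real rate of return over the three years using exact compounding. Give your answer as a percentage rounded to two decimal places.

Compound the nominal returns: 1.1293 × 1.0550 × 1.0260 = 1.22238820.
Compound inflation: 1.0110 × 1.0998 × 1.0045 = 1.11690134.
Deflate: 1.22238820 / 1.11690134 = 1.09444600.
Annualized real rate = 1.09444600^(1/3) − 1 = 3.0540% → 3.05%.

3.05%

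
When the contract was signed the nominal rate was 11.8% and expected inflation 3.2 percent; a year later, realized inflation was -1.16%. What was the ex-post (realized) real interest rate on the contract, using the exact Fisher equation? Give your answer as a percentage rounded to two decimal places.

13.11%

Ex-post: (1 + 0.1180)/(1 − 0.0116) − 1 = 13.1121%
So the realized real rate is 13.11%.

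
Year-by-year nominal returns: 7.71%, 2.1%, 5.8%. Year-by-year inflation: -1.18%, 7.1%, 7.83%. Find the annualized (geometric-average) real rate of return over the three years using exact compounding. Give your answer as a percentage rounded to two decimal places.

0.65%

Nominal growth factor = 1.0771 × 1.0210 × 1.0580 = 1.16350281
Price-level growth factor = 0.9882 × 1.0710 × 1.0783 = 1.14123196
Real growth factor = 1.16350281 / 1.14123196 = 1.01951474
Annualized real rate = 1.01951474^(1/3) − 1 = 0.6463% → 0.65%.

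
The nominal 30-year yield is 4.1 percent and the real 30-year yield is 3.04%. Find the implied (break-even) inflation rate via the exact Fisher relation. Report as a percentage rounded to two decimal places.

1.03%

(1 + π) = (1 + i)/(1 + r) = 1.04100 / 1.03040 = 1.010287
Break-even inflation = 1.010287 − 1 → 1.03%.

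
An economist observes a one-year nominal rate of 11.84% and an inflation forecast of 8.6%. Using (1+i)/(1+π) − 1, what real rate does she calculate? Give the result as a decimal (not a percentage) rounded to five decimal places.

0.02983

By the Fisher equation, 1 + r = (1 + i)/(1 + π).
1 + r = 1.11840 / 1.08600 = 1.029834
r = 1.029834 − 1 = 2.9834%, i.e. 0.02983.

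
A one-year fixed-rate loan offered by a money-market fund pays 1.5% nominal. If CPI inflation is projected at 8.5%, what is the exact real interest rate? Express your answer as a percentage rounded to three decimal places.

-6.452%

By the Fisher relation, 1 + r = (1 + i)/(1 + π).
1 + r = 1.01500 / 1.08500 = 0.935484
r = 0.935484 − 1 = -6.4516%, i.e. -6.452%.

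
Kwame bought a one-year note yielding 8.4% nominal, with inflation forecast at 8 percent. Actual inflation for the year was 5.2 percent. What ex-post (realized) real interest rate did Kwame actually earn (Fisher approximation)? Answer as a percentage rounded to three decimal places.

Ex-post: 8.4% − 5.2% = 3.200%
So the realized real rate is 3.200%.

3.200%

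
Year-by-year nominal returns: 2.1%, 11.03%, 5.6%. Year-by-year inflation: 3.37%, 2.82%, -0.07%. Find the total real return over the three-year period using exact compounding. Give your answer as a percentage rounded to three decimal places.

12.710%

Compound the nominal returns: 1.0210 × 1.1103 × 1.0560 = 1.197099.
Compound inflation: 1.0337 × 1.0282 × 0.9993 = 1.062106.
Deflate: 1.197099 / 1.062106 = 1.127099.
Total real return = 1.127099 − 1 → 12.710%.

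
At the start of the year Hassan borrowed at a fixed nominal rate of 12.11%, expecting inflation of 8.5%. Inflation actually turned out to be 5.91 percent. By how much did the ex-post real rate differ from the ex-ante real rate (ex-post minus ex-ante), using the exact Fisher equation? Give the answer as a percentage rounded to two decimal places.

2.53%

Ex-ante: (1 + 0.1211)/(1 + 0.0850) − 1 = 3.3272%
Ex-post: (1 + 0.1211)/(1 + 0.0591) − 1 = 5.8540%
Difference (ex-post − ex-ante) = 2.5268% → 2.53%.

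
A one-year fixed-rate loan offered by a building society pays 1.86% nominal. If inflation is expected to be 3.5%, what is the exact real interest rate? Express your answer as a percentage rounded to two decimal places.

By the Fisher relation, 1 + r = (1 + i)/(1 + π).
1 + r = 1.01860 / 1.03500 = 0.984155
r = 0.984155 − 1 = -1.5845%, i.e. -1.58%.

-1.58%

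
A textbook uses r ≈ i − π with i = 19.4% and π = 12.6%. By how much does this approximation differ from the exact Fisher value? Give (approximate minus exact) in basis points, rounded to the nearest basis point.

Approximate: r ≈ 19.400% − 12.600% = 6.8000%
Exact: (1 + 0.1940)/(1 + 0.1260) − 1 = 6.0391%
Error = 6.8000% − 6.0391% = 0.7609% → 76 basis points.

76 basis points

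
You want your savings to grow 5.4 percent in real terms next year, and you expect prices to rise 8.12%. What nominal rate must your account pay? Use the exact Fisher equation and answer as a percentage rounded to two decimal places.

13.96%

(1 + i) = (1 + r)(1 + π) = 1.05400 × 1.08120 = 1.1395848
i = 1.1395848 − 1, so the required nominal rate is 13.96%.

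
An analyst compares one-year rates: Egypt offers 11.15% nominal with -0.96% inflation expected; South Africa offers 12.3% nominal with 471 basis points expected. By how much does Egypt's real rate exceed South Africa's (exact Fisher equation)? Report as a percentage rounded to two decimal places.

4.98%

Egypt: (1 + 0.1115)/(1 − 0.0096) − 1 = 12.2274%
South Africa: (1 + 0.1230)/(1 + 0.0471) − 1 = 7.2486%
Differential = 12.2274% − 7.2486% = 4.9788% → 4.98%.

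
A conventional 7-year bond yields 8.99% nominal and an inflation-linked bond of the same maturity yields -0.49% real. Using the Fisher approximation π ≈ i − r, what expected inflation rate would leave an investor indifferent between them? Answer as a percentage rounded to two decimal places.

π ≈ i − r = 8.99% − (-0.49%) → 9.48%.

9.48%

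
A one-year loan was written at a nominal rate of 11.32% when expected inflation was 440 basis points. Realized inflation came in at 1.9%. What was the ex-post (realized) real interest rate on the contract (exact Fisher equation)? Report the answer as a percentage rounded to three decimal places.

9.244%

Ex-post: (1 + 0.1132)/(1 + 0.0190) − 1 = 9.2444%
So the realized real rate is 9.244%.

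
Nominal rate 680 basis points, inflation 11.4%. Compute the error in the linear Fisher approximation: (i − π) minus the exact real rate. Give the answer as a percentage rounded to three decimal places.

-0.471%

Approximate: r ≈ 6.800% − 11.400% = -4.6000%
Exact: (1 + 0.0680)/(1 + 0.1140) − 1 = -4.1293%
Error = -4.6000% − (-4.1293%) = -0.4707% → -0.471%.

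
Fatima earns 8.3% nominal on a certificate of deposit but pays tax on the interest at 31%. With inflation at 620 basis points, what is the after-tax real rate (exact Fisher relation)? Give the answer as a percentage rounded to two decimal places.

After-tax nominal return = 8.3% × (1 − 0.31) = 5.7270%.
1 + r = 1.05727 / 1.06200 = 0.995546
After-tax real rate = 0.995546 − 1 → -0.45%.

-0.45%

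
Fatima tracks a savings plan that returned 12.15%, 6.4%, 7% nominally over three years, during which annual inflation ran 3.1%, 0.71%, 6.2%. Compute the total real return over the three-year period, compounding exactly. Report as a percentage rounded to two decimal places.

15.79%

Nominal growth factor = 1.1215 × 1.0640 × 1.0700 = 1.276805
Price-level growth factor = 1.0310 × 1.0071 × 1.0620 = 1.102696
Real growth factor = 1.276805 / 1.102696 = 1.157894
Total real return = 1.157894 − 1 → 15.79%.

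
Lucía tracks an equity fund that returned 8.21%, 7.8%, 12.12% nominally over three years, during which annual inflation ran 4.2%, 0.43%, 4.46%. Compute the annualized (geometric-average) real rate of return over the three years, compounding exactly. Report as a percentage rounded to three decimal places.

6.160%

Nominal growth factor = 1.0821 × 1.0780 × 1.1212 = 1.30788406
Price-level growth factor = 1.0420 × 1.0043 × 1.0446 = 1.09315363
Real growth factor = 1.30788406 / 1.09315363 = 1.19643206
Annualized real rate = 1.19643206^(1/3) − 1 = 6.1604% → 6.160%.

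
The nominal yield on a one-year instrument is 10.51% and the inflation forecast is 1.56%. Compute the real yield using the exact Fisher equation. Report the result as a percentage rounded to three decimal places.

8.813%

1 + r = 1.10510 / 1.01560 = 1.0881252
r = 1.0881252 − 1 = 8.81252%, i.e. 8.813%.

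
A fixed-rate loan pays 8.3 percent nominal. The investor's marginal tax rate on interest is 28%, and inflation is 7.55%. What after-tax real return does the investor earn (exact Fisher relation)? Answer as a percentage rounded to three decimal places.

-1.464%

After-tax nominal return = 8.3% × (1 − 0.28) = 5.9760%.
1 + r = 1.05976 / 1.07550 = 0.9853649
After-tax real rate = 0.9853649 − 1 → -1.464%.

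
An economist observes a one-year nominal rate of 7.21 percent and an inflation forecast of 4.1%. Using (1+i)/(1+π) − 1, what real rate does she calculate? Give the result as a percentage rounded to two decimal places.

By the Fisher relation, 1 + r = (1 + i)/(1 + π).
1 + r = 1.07210 / 1.04100 = 1.029875
r = 1.029875 − 1 = 2.9875%, i.e. 2.99%.

2.99%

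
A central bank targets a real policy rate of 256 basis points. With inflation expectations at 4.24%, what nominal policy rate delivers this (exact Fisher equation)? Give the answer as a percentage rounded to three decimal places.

6.909%

(1 + i) = (1 + r)(1 + π) = 1.02560 × 1.04240 = 1.06908544
i = 1.06908544 − 1, so the required nominal rate is 6.909%.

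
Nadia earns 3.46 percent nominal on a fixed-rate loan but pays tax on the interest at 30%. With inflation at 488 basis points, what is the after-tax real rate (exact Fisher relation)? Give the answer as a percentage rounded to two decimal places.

-2.34%

After-tax nominal return = 3.46% × (1 − 0.3) = 2.4220%.
1 + r = 1.02422 / 1.04880 = 0.976564
After-tax real rate = 0.976564 − 1 → -2.34%.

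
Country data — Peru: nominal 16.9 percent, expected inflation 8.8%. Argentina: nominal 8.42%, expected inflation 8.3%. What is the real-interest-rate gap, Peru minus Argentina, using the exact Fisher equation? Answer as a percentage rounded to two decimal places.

Peru: (1 + 0.1690)/(1 + 0.0880) − 1 = 7.4449%
Argentina: (1 + 0.0842)/(1 + 0.0830) − 1 = 0.1108%
Differential = 7.4449% − 0.1108% = 7.3340% → 7.33%.

7.33%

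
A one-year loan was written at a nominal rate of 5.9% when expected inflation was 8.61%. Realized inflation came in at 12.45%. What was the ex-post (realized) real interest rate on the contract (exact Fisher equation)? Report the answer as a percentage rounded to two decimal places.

-5.82%

Ex-post: (1 + 0.0590)/(1 + 0.1245) − 1 = -5.8248%
So the realized real rate is -5.82%.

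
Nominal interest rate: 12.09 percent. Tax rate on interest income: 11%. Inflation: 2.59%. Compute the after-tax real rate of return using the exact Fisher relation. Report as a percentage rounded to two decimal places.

After-tax nominal return = 12.09% × (1 − 0.11) = 10.7601%.
1 + r = 1.107601 / 1.02590 = 1.079638
After-tax real rate = 1.079638 − 1 → 7.96%.

7.96%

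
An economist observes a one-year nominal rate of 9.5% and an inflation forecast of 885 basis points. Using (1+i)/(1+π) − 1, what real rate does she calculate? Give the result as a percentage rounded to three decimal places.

0.597%

1 + r = 1.09500 / 1.08850 = 1.005972
r = 1.005972 − 1 = 0.5972%, i.e. 0.597%.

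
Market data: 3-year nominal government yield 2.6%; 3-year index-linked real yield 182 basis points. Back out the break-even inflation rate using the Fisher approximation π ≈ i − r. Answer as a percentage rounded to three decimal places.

π ≈ i − r = 2.6% − 1.82% → 0.780%.

0.780%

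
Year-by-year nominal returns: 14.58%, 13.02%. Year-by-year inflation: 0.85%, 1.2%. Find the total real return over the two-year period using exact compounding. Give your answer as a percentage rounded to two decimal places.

Compound the nominal returns: 1.1458 × 1.1302 = 1.294983.
Compound inflation: 1.0085 × 1.0120 = 1.020602.
Deflate: 1.294983 / 1.020602 = 1.268842.
Total real return = 1.268842 − 1 → 26.88%.

26.88%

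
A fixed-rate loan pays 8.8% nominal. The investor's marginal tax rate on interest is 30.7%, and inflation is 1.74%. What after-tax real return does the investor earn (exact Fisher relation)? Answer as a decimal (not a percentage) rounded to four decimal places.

After-tax nominal return = 8.8% × (1 − 0.307) = 6.0984%.
1 + r = 1.060984 / 1.01740 = 1.042839
After-tax real rate = 1.042839 − 1 → 0.0428.

0.0428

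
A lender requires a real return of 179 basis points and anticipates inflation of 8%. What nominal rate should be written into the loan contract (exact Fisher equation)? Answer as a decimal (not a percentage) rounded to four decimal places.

0.0993

(1 + i) = (1 + r)(1 + π) = 1.01790 × 1.08000 = 1.099332
i = 1.099332 − 1, so the required nominal rate is 0.0993.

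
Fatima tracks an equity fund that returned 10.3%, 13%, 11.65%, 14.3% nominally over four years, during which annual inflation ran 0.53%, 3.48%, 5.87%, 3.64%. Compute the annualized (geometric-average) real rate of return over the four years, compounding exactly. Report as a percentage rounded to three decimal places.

8.649%

Nominal growth factor = 1.1030 × 1.1300 × 1.1165 × 1.1430 = 1.59059244
Price-level growth factor = 1.0053 × 1.0348 × 1.0587 × 1.0364 = 1.14143825
Real growth factor = 1.59059244 / 1.14143825 = 1.39349846
Annualized real rate = 1.39349846^(1/4) − 1 = 8.6492% → 8.649%.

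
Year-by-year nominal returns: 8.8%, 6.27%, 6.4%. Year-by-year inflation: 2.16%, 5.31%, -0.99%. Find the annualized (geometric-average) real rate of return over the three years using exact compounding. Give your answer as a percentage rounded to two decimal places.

4.92%

Nominal growth factor = 1.0880 × 1.0627 × 1.0640 = 1.23021553
Price-level growth factor = 1.0216 × 1.0531 × 0.9901 = 1.06519608
Real growth factor = 1.23021553 / 1.06519608 = 1.15491932
Annualized real rate = 1.15491932^(1/3) − 1 = 4.9181% → 4.92%.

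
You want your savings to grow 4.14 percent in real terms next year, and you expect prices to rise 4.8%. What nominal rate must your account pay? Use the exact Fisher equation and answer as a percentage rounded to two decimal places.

9.14%

(1 + i) = (1 + r)(1 + π) = 1.04140 × 1.04800 = 1.0913872
i = 1.0913872 − 1, so the required nominal rate is 9.14%.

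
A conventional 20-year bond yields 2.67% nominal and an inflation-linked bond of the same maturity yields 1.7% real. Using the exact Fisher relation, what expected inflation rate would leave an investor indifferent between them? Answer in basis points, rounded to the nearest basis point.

(1 + π) = (1 + i)/(1 + r) = 1.02670 / 1.01700 = 1.009538
Break-even inflation = 1.009538 − 1 → 95 basis points.

95 basis points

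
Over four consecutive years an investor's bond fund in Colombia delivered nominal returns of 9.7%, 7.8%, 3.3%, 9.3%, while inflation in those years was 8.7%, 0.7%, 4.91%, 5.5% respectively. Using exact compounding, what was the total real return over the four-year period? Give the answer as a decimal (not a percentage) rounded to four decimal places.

Compound the nominal returns: 1.0970 × 1.0780 × 1.0330 × 1.0930 = 1.335199.
Compound inflation: 1.0870 × 1.0070 × 1.0491 × 1.0550 = 1.211514.
Deflate: 1.335199 / 1.211514 = 1.102091.
Total real return = 1.102091 − 1 → 0.1021.

0.1021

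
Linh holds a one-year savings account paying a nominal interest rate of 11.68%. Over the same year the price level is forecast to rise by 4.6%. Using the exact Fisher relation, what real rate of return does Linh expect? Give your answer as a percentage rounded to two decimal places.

By the Fisher relation, 1 + r = (1 + i)/(1 + π).
1 + r = 1.11680 / 1.04600 = 1.067686
r = 1.067686 − 1 = 6.7686%, i.e. 6.77%.

6.77%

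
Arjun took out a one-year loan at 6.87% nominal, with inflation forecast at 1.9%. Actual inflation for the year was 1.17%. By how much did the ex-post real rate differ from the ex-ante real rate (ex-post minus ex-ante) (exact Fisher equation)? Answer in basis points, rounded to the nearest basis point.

76 basis points

Ex-ante: (1 + 0.0687)/(1 + 0.0190) − 1 = 4.8773%
Ex-post: (1 + 0.0687)/(1 + 0.0117) − 1 = 5.6341%
Difference (ex-post − ex-ante) = 0.7568% → 76 basis points.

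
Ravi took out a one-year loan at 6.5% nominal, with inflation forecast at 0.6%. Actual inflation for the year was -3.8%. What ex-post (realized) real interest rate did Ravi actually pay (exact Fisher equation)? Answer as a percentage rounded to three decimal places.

Ex-post: (1 + 0.0650)/(1 − 0.0380) − 1 = 10.7069%
So the realized real rate is 10.707%.

10.707%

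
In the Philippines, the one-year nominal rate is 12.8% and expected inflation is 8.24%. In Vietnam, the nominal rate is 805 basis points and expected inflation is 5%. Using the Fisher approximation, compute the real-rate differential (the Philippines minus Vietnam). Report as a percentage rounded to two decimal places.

1.51%

The Philippines: 12.8% − 8.24% = 4.560%
Vietnam: 8.05% − 5% = 3.050%
Differential = 1.510% → 1.51%.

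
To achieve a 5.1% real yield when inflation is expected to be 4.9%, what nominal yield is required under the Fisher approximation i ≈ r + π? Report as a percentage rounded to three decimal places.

10.000%

i ≈ r + π = 5.1% + 4.9% = 10.000%.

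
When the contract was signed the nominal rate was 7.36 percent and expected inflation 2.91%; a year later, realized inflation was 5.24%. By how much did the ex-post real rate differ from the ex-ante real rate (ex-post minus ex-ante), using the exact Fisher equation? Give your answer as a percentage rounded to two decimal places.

Ex-ante: (1 + 0.0736)/(1 + 0.0291) − 1 = 4.3242%
Ex-post: (1 + 0.0736)/(1 + 0.0524) − 1 = 2.0144%
Difference (ex-post − ex-ante) = -2.3097% → -2.31%.

-2.31%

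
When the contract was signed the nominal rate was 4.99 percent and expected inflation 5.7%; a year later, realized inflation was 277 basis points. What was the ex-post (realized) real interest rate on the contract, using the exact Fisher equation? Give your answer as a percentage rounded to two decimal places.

Ex-post: (1 + 0.0499)/(1 + 0.0277) − 1 = 2.1602%
So the realized real rate is 2.16%.

2.16%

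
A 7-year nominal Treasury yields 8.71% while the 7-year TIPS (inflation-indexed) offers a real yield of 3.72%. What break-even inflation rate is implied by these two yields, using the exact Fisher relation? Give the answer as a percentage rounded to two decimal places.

4.81%

(1 + π) = (1 + i)/(1 + r) = 1.08710 / 1.03720 = 1.048110
Break-even inflation = 1.048110 − 1 → 4.81%.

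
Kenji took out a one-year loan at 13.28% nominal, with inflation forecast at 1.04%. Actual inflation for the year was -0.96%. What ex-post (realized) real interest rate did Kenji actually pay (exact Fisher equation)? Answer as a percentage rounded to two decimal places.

14.38%

Ex-post: (1 + 0.1328)/(1 − 0.0096) − 1 = 14.3780%
So the realized real rate is 14.38%.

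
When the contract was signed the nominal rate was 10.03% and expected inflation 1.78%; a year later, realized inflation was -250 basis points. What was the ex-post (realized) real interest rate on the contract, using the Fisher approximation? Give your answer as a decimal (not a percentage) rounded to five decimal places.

Ex-post: 10.03% − (-2.5%) = 12.530%
So the realized real rate is 0.12530.

0.12530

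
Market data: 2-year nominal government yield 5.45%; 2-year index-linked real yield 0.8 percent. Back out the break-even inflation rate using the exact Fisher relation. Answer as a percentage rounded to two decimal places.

(1 + π) = (1 + i)/(1 + r) = 1.05450 / 1.00800 = 1.046131
Break-even inflation = 1.046131 − 1 → 4.61%.

4.61%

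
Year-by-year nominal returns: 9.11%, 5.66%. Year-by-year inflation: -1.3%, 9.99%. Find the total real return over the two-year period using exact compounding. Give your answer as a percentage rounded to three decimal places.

Nominal growth factor = 1.0911 × 1.0566 = 1.152856
Price-level growth factor = 0.9870 × 1.0999 = 1.085601
Real growth factor = 1.152856 / 1.085601 = 1.061952
Total real return = 1.061952 − 1 → 6.195%.

6.195%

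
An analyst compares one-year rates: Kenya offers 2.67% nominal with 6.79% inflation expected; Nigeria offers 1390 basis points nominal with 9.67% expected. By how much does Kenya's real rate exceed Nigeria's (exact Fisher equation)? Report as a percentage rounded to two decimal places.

Kenya: (1 + 0.0267)/(1 + 0.0679) − 1 = -3.8580%
Nigeria: (1 + 0.1390)/(1 + 0.0967) − 1 = 3.8570%
Differential = -3.8580% − 3.8570% = -7.7151% → -7.72%.

-7.72%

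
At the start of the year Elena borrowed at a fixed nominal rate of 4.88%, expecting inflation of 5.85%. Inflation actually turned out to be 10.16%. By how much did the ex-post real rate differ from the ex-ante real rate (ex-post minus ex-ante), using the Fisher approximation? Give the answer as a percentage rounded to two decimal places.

-4.31%

Ex-ante: 4.88% − 5.85% = -0.970%
Ex-post: 4.88% − 10.16% = -5.280%
Difference (ex-post − ex-ante) = -4.3100% → -4.31%.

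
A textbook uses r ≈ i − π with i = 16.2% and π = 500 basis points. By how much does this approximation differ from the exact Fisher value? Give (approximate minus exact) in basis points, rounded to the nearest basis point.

Approximate: r ≈ 16.200% − 5.000% = 11.2000%
Exact: (1 + 0.1620)/(1 + 0.0500) − 1 = 10.6667%
Error = 11.2000% − 10.6667% = 0.5333% → 53 basis points.

53 basis points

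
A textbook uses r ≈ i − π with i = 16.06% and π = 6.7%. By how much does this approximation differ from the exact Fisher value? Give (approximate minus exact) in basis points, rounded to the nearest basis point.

Approximate: r ≈ 16.060% − 6.700% = 9.3600%
Exact: (1 + 0.1606)/(1 + 0.0670) − 1 = 8.7723%
Error = 9.3600% − 8.7723% = 0.5877% → 59 basis points.

59 basis points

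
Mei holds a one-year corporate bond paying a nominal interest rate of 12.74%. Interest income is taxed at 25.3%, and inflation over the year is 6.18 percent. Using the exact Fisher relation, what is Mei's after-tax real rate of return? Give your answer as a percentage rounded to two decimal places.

After-tax nominal return = 12.74% × (1 − 0.253) = 9.51678%.
1 + r = 1.0951678 / 1.06180 = 1.031426
After-tax real rate = 1.031426 − 1 → 3.14%.

3.14%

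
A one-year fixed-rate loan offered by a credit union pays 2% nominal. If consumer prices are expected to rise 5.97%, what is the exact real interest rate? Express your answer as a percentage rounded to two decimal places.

-3.75%

1 + r = 1.02000 / 1.05970 = 0.962537
r = 0.962537 − 1 = -3.7463%, i.e. -3.75%.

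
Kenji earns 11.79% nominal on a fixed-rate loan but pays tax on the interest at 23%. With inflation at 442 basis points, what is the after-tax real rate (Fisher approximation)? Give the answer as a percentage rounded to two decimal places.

After-tax nominal return = 11.79% × (1 − 0.23) = 9.0783%.
r ≈ 9.0783% − 4.42% → 4.66%.

4.66%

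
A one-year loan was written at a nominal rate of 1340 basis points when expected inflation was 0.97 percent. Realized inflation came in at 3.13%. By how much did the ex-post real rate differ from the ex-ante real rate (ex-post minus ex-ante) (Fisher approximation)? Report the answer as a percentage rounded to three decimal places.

-2.160%

Ex-ante: 13.4% − 0.97% = 12.430%
Ex-post: 13.4% − 3.13% = 10.270%
Difference (ex-post − ex-ante) = -2.1600% → -2.160%.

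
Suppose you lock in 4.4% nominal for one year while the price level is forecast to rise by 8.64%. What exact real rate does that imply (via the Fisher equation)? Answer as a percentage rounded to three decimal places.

By the Fisher equation, 1 + r = (1 + i)/(1 + π).
1 + r = 1.04400 / 1.08640 = 0.960972
r = 0.960972 − 1 = -3.9028%, i.e. -3.903%.

-3.903%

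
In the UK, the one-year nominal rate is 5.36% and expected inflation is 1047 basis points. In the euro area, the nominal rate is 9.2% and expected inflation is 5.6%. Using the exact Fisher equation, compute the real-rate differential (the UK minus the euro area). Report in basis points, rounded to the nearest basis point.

The UK: (1 + 0.0536)/(1 + 0.1047) − 1 = -4.6257%
The euro area: (1 + 0.0920)/(1 + 0.0560) − 1 = 3.4091%
Differential = -4.6257% − 3.4091% = -8.0348% → -803 basis points.

-803 basis points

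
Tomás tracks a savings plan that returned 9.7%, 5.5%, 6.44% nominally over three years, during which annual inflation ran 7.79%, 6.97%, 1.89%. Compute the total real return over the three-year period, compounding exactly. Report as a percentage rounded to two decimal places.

4.86%

Compound the nominal returns: 1.0970 × 1.0550 × 1.0644 = 1.231867.
Compound inflation: 1.0779 × 1.0697 × 1.0189 = 1.174822.
Deflate: 1.231867 / 1.174822 = 1.048557.
Total real return = 1.048557 − 1 → 4.86%.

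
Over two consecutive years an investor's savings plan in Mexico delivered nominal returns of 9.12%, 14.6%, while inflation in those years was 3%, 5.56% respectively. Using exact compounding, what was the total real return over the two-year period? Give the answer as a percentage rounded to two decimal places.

15.01%

Compound the nominal returns: 1.0912 × 1.1460 = 1.250515.
Compound inflation: 1.0300 × 1.0556 = 1.087268.
Deflate: 1.250515 / 1.087268 = 1.150144.
Total real return = 1.150144 − 1 → 15.01%.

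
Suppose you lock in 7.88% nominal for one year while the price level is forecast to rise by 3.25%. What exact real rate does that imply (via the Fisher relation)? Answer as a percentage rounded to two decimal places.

4.48%

By the Fisher relation, 1 + r = (1 + i)/(1 + π).
1 + r = 1.07880 / 1.03250 = 1.044843
r = 1.044843 − 1 = 4.4843%, i.e. 4.48%.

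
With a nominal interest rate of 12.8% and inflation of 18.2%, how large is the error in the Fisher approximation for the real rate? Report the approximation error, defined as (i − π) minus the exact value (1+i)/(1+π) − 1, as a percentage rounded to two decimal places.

-0.83%

Approximate: r ≈ 12.800% − 18.200% = -5.4000%
Exact: (1 + 0.1280)/(1 + 0.1820) − 1 = -4.5685%
Error = -5.4000% − (-4.5685%) = -0.8315% → -0.83%.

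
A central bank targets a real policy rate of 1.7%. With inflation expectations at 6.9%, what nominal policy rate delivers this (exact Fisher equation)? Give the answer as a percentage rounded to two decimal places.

8.72%

(1 + i) = (1 + r)(1 + π) = 1.01700 × 1.06900 = 1.087173
i = 1.087173 − 1, so the required nominal rate is 8.72%.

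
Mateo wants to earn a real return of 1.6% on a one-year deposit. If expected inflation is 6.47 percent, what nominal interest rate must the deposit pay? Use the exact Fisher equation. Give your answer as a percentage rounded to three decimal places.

8.174%

(1 + i) = (1 + r)(1 + π) = 1.01600 × 1.06470 = 1.0817352
i = 1.0817352 − 1, so the required nominal rate is 8.174%.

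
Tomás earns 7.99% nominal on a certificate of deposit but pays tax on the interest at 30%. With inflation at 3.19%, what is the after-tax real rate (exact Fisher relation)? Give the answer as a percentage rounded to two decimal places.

After-tax nominal return = 7.99% × (1 − 0.3) = 5.5930%.
1 + r = 1.05593 / 1.03190 = 1.023287
After-tax real rate = 1.023287 − 1 → 2.33%.

2.33%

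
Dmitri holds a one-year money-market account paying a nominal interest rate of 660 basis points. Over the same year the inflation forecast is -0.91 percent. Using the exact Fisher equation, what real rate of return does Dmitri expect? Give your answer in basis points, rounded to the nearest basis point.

758 basis points

By the Fisher equation, 1 + r = (1 + i)/(1 + π).
1 + r = 1.06600 / 0.99090 = 1.075790
r = 1.075790 − 1 = 7.5790%, i.e. 758 basis points.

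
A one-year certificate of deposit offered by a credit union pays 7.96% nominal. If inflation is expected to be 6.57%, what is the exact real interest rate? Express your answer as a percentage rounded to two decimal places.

By the Fisher identity, 1 + r = (1 + i)/(1 + π).
1 + r = 1.07960 / 1.06570 = 1.013043
r = 1.013043 − 1 = 1.3043%, i.e. 1.30%.

1.30%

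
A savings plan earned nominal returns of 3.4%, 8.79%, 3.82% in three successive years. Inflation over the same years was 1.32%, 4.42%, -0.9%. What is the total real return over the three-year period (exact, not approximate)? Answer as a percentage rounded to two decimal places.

11.39%

Compound the nominal returns: 1.0340 × 1.0879 × 1.0382 = 1.167859.
Compound inflation: 1.0132 × 1.0442 × 0.9910 = 1.048462.
Deflate: 1.167859 / 1.048462 = 1.113879.
Total real return = 1.113879 − 1 → 11.39%.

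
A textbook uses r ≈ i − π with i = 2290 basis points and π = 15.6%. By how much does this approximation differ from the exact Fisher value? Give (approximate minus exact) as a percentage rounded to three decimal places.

0.985%

Approximate: r ≈ 22.900% − 15.600% = 7.3000%
Exact: (1 + 0.2290)/(1 + 0.1560) − 1 = 6.3149%
Error = 7.3000% − 6.3149% = 0.9851% → 0.985%.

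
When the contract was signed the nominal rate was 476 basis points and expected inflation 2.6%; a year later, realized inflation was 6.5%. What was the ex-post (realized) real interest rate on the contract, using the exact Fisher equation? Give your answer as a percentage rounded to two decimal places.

-1.63%

Ex-post: (1 + 0.0476)/(1 + 0.0650) − 1 = -1.6338%
So the realized real rate is -1.63%.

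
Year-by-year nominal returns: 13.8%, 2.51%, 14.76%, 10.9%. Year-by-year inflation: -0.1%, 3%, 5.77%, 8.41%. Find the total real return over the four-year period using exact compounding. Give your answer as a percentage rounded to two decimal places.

Compound the nominal returns: 1.1380 × 1.0251 × 1.1476 × 1.1090 = 1.484672.
Compound inflation: 0.9990 × 1.0300 × 1.0577 × 1.0841 = 1.179871.
Deflate: 1.484672 / 1.179871 = 1.258334.
Total real return = 1.258334 − 1 → 25.83%.

25.83%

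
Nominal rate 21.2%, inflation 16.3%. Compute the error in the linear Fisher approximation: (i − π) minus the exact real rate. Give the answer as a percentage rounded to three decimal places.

Approximate: r ≈ 21.200% − 16.300% = 4.9000%
Exact: (1 + 0.2120)/(1 + 0.1630) − 1 = 4.2132%
Error = 4.9000% − 4.2132% = 0.6868% → 0.687%.

0.687%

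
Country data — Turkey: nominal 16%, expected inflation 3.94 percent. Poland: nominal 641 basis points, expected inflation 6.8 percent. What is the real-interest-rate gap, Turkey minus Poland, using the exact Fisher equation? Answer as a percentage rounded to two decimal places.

11.97%

Turkey: (1 + 0.1600)/(1 + 0.0394) − 1 = 11.6028%
Poland: (1 + 0.0641)/(1 + 0.0680) − 1 = -0.3652%
Differential = 11.6028% − (-0.3652%) = 11.9680% → 11.97%.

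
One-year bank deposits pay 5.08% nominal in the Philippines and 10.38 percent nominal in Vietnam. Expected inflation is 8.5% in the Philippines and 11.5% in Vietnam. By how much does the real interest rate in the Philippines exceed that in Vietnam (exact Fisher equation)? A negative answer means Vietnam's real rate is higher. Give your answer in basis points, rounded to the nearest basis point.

-215 basis points

The Philippines: (1 + 0.0508)/(1 + 0.0850) − 1 = -3.1521%
Vietnam: (1 + 0.1038)/(1 + 0.1150) − 1 = -1.0045%
Differential = -3.1521% − (-1.0045%) = -2.1476% → -215 basis points.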